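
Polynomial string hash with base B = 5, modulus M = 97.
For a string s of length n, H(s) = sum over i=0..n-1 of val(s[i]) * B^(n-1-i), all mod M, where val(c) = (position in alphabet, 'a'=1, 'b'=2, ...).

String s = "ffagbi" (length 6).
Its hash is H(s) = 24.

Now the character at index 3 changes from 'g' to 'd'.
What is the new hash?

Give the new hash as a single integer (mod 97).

val('g') = 7, val('d') = 4
Position k = 3, exponent = n-1-k = 2
B^2 mod M = 5^2 mod 97 = 25
Delta = (4 - 7) * 25 mod 97 = 22
New hash = (24 + 22) mod 97 = 46

Answer: 46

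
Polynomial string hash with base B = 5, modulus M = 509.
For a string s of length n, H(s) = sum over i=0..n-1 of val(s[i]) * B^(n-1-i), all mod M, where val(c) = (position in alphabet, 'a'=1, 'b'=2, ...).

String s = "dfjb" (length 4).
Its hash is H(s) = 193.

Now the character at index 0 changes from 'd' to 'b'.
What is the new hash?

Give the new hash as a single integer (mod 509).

Answer: 452

Derivation:
val('d') = 4, val('b') = 2
Position k = 0, exponent = n-1-k = 3
B^3 mod M = 5^3 mod 509 = 125
Delta = (2 - 4) * 125 mod 509 = 259
New hash = (193 + 259) mod 509 = 452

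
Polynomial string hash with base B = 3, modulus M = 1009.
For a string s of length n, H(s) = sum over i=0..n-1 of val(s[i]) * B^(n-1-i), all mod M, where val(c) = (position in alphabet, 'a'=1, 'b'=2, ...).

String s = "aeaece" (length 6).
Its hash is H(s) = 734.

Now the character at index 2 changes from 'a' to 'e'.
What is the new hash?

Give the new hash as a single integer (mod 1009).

val('a') = 1, val('e') = 5
Position k = 2, exponent = n-1-k = 3
B^3 mod M = 3^3 mod 1009 = 27
Delta = (5 - 1) * 27 mod 1009 = 108
New hash = (734 + 108) mod 1009 = 842

Answer: 842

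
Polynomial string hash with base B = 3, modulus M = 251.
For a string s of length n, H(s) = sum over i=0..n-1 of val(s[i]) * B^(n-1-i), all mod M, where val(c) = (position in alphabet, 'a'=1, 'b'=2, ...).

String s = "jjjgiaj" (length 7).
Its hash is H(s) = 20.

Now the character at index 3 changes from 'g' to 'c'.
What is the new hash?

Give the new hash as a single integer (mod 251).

Answer: 163

Derivation:
val('g') = 7, val('c') = 3
Position k = 3, exponent = n-1-k = 3
B^3 mod M = 3^3 mod 251 = 27
Delta = (3 - 7) * 27 mod 251 = 143
New hash = (20 + 143) mod 251 = 163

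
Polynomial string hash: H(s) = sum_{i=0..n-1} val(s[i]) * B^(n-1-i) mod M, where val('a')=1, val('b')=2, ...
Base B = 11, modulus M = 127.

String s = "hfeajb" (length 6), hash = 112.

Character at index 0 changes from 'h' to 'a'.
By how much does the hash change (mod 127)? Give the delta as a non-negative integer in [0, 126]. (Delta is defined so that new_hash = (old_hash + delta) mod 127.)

Answer: 22

Derivation:
Delta formula: (val(new) - val(old)) * B^(n-1-k) mod M
  val('a') - val('h') = 1 - 8 = -7
  B^(n-1-k) = 11^5 mod 127 = 15
  Delta = -7 * 15 mod 127 = 22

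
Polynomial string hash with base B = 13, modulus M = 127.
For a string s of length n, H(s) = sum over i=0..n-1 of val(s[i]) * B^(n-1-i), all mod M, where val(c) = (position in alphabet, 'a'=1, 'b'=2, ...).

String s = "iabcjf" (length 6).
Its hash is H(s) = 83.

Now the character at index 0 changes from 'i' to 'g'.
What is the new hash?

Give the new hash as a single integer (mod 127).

Answer: 66

Derivation:
val('i') = 9, val('g') = 7
Position k = 0, exponent = n-1-k = 5
B^5 mod M = 13^5 mod 127 = 72
Delta = (7 - 9) * 72 mod 127 = 110
New hash = (83 + 110) mod 127 = 66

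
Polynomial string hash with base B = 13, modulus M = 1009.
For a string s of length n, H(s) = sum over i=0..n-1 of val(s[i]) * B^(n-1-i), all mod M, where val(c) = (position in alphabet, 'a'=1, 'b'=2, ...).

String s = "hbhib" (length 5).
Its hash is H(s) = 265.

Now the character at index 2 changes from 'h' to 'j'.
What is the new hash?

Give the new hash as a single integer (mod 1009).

val('h') = 8, val('j') = 10
Position k = 2, exponent = n-1-k = 2
B^2 mod M = 13^2 mod 1009 = 169
Delta = (10 - 8) * 169 mod 1009 = 338
New hash = (265 + 338) mod 1009 = 603

Answer: 603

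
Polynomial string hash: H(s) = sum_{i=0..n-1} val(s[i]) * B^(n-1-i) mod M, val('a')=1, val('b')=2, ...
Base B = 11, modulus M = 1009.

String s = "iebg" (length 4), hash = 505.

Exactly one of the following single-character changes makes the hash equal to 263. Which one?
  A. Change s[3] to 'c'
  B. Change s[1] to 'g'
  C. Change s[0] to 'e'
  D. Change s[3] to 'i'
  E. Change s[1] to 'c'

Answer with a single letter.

Answer: E

Derivation:
Option A: s[3]='g'->'c', delta=(3-7)*11^0 mod 1009 = 1005, hash=505+1005 mod 1009 = 501
Option B: s[1]='e'->'g', delta=(7-5)*11^2 mod 1009 = 242, hash=505+242 mod 1009 = 747
Option C: s[0]='i'->'e', delta=(5-9)*11^3 mod 1009 = 730, hash=505+730 mod 1009 = 226
Option D: s[3]='g'->'i', delta=(9-7)*11^0 mod 1009 = 2, hash=505+2 mod 1009 = 507
Option E: s[1]='e'->'c', delta=(3-5)*11^2 mod 1009 = 767, hash=505+767 mod 1009 = 263 <-- target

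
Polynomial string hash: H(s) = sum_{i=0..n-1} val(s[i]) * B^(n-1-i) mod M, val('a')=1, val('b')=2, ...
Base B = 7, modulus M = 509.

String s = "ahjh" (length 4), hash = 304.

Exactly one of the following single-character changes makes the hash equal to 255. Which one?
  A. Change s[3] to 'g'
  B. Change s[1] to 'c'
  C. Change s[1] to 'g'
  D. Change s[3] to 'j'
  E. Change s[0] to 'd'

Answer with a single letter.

Answer: C

Derivation:
Option A: s[3]='h'->'g', delta=(7-8)*7^0 mod 509 = 508, hash=304+508 mod 509 = 303
Option B: s[1]='h'->'c', delta=(3-8)*7^2 mod 509 = 264, hash=304+264 mod 509 = 59
Option C: s[1]='h'->'g', delta=(7-8)*7^2 mod 509 = 460, hash=304+460 mod 509 = 255 <-- target
Option D: s[3]='h'->'j', delta=(10-8)*7^0 mod 509 = 2, hash=304+2 mod 509 = 306
Option E: s[0]='a'->'d', delta=(4-1)*7^3 mod 509 = 11, hash=304+11 mod 509 = 315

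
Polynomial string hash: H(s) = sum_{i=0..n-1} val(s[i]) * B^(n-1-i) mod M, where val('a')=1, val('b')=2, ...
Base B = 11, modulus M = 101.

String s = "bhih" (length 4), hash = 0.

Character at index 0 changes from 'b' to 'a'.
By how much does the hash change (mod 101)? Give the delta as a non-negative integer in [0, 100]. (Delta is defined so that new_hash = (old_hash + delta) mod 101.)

Answer: 83

Derivation:
Delta formula: (val(new) - val(old)) * B^(n-1-k) mod M
  val('a') - val('b') = 1 - 2 = -1
  B^(n-1-k) = 11^3 mod 101 = 18
  Delta = -1 * 18 mod 101 = 83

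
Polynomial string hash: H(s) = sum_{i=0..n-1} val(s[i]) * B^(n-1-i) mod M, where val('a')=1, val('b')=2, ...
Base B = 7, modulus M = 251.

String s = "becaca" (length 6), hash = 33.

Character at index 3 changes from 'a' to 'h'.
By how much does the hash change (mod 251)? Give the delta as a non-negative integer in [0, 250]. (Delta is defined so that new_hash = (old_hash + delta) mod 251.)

Delta formula: (val(new) - val(old)) * B^(n-1-k) mod M
  val('h') - val('a') = 8 - 1 = 7
  B^(n-1-k) = 7^2 mod 251 = 49
  Delta = 7 * 49 mod 251 = 92

Answer: 92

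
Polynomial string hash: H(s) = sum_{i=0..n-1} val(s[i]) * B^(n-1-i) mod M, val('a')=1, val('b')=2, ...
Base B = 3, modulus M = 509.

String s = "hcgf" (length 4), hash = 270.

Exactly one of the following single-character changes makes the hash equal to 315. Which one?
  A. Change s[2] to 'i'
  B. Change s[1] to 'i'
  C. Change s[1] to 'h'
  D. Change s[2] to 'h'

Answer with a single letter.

Option A: s[2]='g'->'i', delta=(9-7)*3^1 mod 509 = 6, hash=270+6 mod 509 = 276
Option B: s[1]='c'->'i', delta=(9-3)*3^2 mod 509 = 54, hash=270+54 mod 509 = 324
Option C: s[1]='c'->'h', delta=(8-3)*3^2 mod 509 = 45, hash=270+45 mod 509 = 315 <-- target
Option D: s[2]='g'->'h', delta=(8-7)*3^1 mod 509 = 3, hash=270+3 mod 509 = 273

Answer: C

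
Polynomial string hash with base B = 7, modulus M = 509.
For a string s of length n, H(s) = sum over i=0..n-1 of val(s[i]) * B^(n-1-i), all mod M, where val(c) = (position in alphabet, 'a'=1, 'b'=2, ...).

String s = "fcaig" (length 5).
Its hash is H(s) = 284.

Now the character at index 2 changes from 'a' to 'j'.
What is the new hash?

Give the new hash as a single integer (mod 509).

Answer: 216

Derivation:
val('a') = 1, val('j') = 10
Position k = 2, exponent = n-1-k = 2
B^2 mod M = 7^2 mod 509 = 49
Delta = (10 - 1) * 49 mod 509 = 441
New hash = (284 + 441) mod 509 = 216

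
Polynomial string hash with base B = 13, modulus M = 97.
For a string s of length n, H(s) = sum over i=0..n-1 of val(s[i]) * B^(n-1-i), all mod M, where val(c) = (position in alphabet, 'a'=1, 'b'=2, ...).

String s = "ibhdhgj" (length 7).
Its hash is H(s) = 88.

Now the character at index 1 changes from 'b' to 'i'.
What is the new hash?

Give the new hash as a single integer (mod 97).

Answer: 24

Derivation:
val('b') = 2, val('i') = 9
Position k = 1, exponent = n-1-k = 5
B^5 mod M = 13^5 mod 97 = 74
Delta = (9 - 2) * 74 mod 97 = 33
New hash = (88 + 33) mod 97 = 24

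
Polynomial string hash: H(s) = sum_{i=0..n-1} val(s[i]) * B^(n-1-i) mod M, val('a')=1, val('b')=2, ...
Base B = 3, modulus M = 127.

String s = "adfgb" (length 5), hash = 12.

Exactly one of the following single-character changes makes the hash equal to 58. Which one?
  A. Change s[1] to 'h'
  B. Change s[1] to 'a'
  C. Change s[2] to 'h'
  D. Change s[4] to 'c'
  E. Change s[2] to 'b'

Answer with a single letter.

Option A: s[1]='d'->'h', delta=(8-4)*3^3 mod 127 = 108, hash=12+108 mod 127 = 120
Option B: s[1]='d'->'a', delta=(1-4)*3^3 mod 127 = 46, hash=12+46 mod 127 = 58 <-- target
Option C: s[2]='f'->'h', delta=(8-6)*3^2 mod 127 = 18, hash=12+18 mod 127 = 30
Option D: s[4]='b'->'c', delta=(3-2)*3^0 mod 127 = 1, hash=12+1 mod 127 = 13
Option E: s[2]='f'->'b', delta=(2-6)*3^2 mod 127 = 91, hash=12+91 mod 127 = 103

Answer: B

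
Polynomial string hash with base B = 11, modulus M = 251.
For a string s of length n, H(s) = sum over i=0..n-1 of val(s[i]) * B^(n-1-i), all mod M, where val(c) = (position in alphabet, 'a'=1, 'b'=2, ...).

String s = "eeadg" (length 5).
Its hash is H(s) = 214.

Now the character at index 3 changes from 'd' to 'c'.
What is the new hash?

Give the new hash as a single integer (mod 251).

Answer: 203

Derivation:
val('d') = 4, val('c') = 3
Position k = 3, exponent = n-1-k = 1
B^1 mod M = 11^1 mod 251 = 11
Delta = (3 - 4) * 11 mod 251 = 240
New hash = (214 + 240) mod 251 = 203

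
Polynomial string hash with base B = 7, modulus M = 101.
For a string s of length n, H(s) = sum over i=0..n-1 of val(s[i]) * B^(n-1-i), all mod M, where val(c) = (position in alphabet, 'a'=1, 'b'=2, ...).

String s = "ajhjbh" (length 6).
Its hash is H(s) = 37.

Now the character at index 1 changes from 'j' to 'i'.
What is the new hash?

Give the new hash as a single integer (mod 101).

val('j') = 10, val('i') = 9
Position k = 1, exponent = n-1-k = 4
B^4 mod M = 7^4 mod 101 = 78
Delta = (9 - 10) * 78 mod 101 = 23
New hash = (37 + 23) mod 101 = 60

Answer: 60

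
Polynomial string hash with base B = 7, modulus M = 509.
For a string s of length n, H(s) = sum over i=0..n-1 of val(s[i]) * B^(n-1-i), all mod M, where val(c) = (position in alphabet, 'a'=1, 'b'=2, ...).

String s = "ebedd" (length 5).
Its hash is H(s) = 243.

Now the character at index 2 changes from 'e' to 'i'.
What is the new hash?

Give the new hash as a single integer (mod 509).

val('e') = 5, val('i') = 9
Position k = 2, exponent = n-1-k = 2
B^2 mod M = 7^2 mod 509 = 49
Delta = (9 - 5) * 49 mod 509 = 196
New hash = (243 + 196) mod 509 = 439

Answer: 439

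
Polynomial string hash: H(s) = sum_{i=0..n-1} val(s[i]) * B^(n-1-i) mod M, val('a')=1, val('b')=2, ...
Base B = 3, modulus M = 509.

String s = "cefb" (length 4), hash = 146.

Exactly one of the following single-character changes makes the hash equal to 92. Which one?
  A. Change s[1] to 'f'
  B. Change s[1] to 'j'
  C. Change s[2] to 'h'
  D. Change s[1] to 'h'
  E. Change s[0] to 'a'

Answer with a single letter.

Answer: E

Derivation:
Option A: s[1]='e'->'f', delta=(6-5)*3^2 mod 509 = 9, hash=146+9 mod 509 = 155
Option B: s[1]='e'->'j', delta=(10-5)*3^2 mod 509 = 45, hash=146+45 mod 509 = 191
Option C: s[2]='f'->'h', delta=(8-6)*3^1 mod 509 = 6, hash=146+6 mod 509 = 152
Option D: s[1]='e'->'h', delta=(8-5)*3^2 mod 509 = 27, hash=146+27 mod 509 = 173
Option E: s[0]='c'->'a', delta=(1-3)*3^3 mod 509 = 455, hash=146+455 mod 509 = 92 <-- target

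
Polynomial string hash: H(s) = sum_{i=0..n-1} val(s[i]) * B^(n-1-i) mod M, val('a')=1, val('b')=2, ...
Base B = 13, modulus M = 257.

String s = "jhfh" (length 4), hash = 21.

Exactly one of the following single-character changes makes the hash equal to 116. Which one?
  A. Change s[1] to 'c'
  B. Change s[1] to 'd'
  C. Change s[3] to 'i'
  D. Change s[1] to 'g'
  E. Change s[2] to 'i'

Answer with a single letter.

Answer: B

Derivation:
Option A: s[1]='h'->'c', delta=(3-8)*13^2 mod 257 = 183, hash=21+183 mod 257 = 204
Option B: s[1]='h'->'d', delta=(4-8)*13^2 mod 257 = 95, hash=21+95 mod 257 = 116 <-- target
Option C: s[3]='h'->'i', delta=(9-8)*13^0 mod 257 = 1, hash=21+1 mod 257 = 22
Option D: s[1]='h'->'g', delta=(7-8)*13^2 mod 257 = 88, hash=21+88 mod 257 = 109
Option E: s[2]='f'->'i', delta=(9-6)*13^1 mod 257 = 39, hash=21+39 mod 257 = 60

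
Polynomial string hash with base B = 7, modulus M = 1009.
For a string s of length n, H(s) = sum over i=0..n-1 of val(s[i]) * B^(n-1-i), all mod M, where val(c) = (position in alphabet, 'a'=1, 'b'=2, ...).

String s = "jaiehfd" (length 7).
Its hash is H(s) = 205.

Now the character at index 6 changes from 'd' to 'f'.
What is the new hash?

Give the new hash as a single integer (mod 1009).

val('d') = 4, val('f') = 6
Position k = 6, exponent = n-1-k = 0
B^0 mod M = 7^0 mod 1009 = 1
Delta = (6 - 4) * 1 mod 1009 = 2
New hash = (205 + 2) mod 1009 = 207

Answer: 207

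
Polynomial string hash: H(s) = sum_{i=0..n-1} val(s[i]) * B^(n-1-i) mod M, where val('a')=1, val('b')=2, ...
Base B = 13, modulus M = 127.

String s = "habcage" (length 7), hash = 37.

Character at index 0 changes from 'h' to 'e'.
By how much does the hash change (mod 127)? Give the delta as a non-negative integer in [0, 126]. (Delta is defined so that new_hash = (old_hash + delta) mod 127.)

Delta formula: (val(new) - val(old)) * B^(n-1-k) mod M
  val('e') - val('h') = 5 - 8 = -3
  B^(n-1-k) = 13^6 mod 127 = 47
  Delta = -3 * 47 mod 127 = 113

Answer: 113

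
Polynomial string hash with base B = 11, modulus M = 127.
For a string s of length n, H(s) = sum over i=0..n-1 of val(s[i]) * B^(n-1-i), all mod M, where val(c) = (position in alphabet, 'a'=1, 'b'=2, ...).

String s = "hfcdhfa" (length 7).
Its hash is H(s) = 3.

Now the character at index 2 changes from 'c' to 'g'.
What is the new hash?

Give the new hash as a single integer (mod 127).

val('c') = 3, val('g') = 7
Position k = 2, exponent = n-1-k = 4
B^4 mod M = 11^4 mod 127 = 36
Delta = (7 - 3) * 36 mod 127 = 17
New hash = (3 + 17) mod 127 = 20

Answer: 20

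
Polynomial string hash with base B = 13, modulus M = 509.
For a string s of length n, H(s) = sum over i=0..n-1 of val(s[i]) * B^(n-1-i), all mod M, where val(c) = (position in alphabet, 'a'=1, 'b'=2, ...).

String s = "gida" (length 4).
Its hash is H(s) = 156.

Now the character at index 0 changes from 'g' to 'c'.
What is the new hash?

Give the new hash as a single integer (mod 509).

Answer: 21

Derivation:
val('g') = 7, val('c') = 3
Position k = 0, exponent = n-1-k = 3
B^3 mod M = 13^3 mod 509 = 161
Delta = (3 - 7) * 161 mod 509 = 374
New hash = (156 + 374) mod 509 = 21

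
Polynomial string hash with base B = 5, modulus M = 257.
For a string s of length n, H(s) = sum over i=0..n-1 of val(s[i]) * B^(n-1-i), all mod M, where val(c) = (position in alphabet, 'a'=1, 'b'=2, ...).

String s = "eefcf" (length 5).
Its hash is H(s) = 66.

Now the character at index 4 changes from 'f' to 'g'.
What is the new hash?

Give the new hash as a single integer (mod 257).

Answer: 67

Derivation:
val('f') = 6, val('g') = 7
Position k = 4, exponent = n-1-k = 0
B^0 mod M = 5^0 mod 257 = 1
Delta = (7 - 6) * 1 mod 257 = 1
New hash = (66 + 1) mod 257 = 67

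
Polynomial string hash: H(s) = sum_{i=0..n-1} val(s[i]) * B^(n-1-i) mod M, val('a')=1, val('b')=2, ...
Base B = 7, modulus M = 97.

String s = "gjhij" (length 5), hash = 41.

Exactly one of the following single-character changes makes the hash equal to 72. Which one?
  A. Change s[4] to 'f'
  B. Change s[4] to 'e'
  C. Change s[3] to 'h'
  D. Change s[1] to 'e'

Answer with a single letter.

Answer: D

Derivation:
Option A: s[4]='j'->'f', delta=(6-10)*7^0 mod 97 = 93, hash=41+93 mod 97 = 37
Option B: s[4]='j'->'e', delta=(5-10)*7^0 mod 97 = 92, hash=41+92 mod 97 = 36
Option C: s[3]='i'->'h', delta=(8-9)*7^1 mod 97 = 90, hash=41+90 mod 97 = 34
Option D: s[1]='j'->'e', delta=(5-10)*7^3 mod 97 = 31, hash=41+31 mod 97 = 72 <-- target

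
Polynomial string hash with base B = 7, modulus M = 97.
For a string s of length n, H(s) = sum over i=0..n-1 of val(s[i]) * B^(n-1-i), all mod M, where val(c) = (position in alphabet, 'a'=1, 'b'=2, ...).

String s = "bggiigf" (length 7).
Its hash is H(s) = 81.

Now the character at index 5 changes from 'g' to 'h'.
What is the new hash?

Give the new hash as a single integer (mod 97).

Answer: 88

Derivation:
val('g') = 7, val('h') = 8
Position k = 5, exponent = n-1-k = 1
B^1 mod M = 7^1 mod 97 = 7
Delta = (8 - 7) * 7 mod 97 = 7
New hash = (81 + 7) mod 97 = 88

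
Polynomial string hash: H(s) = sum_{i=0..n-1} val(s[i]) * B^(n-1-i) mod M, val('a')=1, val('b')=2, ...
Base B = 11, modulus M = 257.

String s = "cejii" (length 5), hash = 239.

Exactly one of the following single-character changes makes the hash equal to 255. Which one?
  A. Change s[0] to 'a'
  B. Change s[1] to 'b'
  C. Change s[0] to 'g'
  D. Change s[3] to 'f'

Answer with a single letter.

Option A: s[0]='c'->'a', delta=(1-3)*11^4 mod 257 = 16, hash=239+16 mod 257 = 255 <-- target
Option B: s[1]='e'->'b', delta=(2-5)*11^3 mod 257 = 119, hash=239+119 mod 257 = 101
Option C: s[0]='c'->'g', delta=(7-3)*11^4 mod 257 = 225, hash=239+225 mod 257 = 207
Option D: s[3]='i'->'f', delta=(6-9)*11^1 mod 257 = 224, hash=239+224 mod 257 = 206

Answer: A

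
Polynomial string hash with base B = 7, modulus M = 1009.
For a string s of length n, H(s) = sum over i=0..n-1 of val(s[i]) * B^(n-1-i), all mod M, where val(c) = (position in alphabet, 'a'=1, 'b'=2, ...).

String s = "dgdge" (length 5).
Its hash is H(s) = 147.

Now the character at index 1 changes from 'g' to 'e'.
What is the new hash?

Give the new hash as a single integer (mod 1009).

val('g') = 7, val('e') = 5
Position k = 1, exponent = n-1-k = 3
B^3 mod M = 7^3 mod 1009 = 343
Delta = (5 - 7) * 343 mod 1009 = 323
New hash = (147 + 323) mod 1009 = 470

Answer: 470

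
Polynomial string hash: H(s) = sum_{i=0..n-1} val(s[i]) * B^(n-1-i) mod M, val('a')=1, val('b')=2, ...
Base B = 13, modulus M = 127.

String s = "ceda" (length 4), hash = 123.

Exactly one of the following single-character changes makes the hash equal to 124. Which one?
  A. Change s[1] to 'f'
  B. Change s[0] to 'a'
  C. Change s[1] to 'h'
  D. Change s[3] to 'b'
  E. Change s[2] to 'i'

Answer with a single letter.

Answer: D

Derivation:
Option A: s[1]='e'->'f', delta=(6-5)*13^2 mod 127 = 42, hash=123+42 mod 127 = 38
Option B: s[0]='c'->'a', delta=(1-3)*13^3 mod 127 = 51, hash=123+51 mod 127 = 47
Option C: s[1]='e'->'h', delta=(8-5)*13^2 mod 127 = 126, hash=123+126 mod 127 = 122
Option D: s[3]='a'->'b', delta=(2-1)*13^0 mod 127 = 1, hash=123+1 mod 127 = 124 <-- target
Option E: s[2]='d'->'i', delta=(9-4)*13^1 mod 127 = 65, hash=123+65 mod 127 = 61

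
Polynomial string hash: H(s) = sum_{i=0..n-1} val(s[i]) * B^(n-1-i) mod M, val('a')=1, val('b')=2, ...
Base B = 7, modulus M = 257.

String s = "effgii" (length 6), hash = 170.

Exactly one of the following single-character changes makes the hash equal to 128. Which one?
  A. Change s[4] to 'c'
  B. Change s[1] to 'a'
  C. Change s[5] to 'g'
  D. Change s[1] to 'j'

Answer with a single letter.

Option A: s[4]='i'->'c', delta=(3-9)*7^1 mod 257 = 215, hash=170+215 mod 257 = 128 <-- target
Option B: s[1]='f'->'a', delta=(1-6)*7^4 mod 257 = 74, hash=170+74 mod 257 = 244
Option C: s[5]='i'->'g', delta=(7-9)*7^0 mod 257 = 255, hash=170+255 mod 257 = 168
Option D: s[1]='f'->'j', delta=(10-6)*7^4 mod 257 = 95, hash=170+95 mod 257 = 8

Answer: A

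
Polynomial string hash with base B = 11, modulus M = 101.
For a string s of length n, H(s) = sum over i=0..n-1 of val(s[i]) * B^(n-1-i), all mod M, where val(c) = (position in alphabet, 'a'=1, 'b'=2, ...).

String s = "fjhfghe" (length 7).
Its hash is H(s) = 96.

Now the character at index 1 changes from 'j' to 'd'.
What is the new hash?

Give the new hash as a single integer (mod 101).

Answer: 57

Derivation:
val('j') = 10, val('d') = 4
Position k = 1, exponent = n-1-k = 5
B^5 mod M = 11^5 mod 101 = 57
Delta = (4 - 10) * 57 mod 101 = 62
New hash = (96 + 62) mod 101 = 57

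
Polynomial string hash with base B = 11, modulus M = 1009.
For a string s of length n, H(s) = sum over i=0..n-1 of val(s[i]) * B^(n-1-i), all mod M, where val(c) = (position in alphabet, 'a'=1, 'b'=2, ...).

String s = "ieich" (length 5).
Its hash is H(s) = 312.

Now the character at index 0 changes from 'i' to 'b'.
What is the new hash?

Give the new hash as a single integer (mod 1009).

Answer: 743

Derivation:
val('i') = 9, val('b') = 2
Position k = 0, exponent = n-1-k = 4
B^4 mod M = 11^4 mod 1009 = 515
Delta = (2 - 9) * 515 mod 1009 = 431
New hash = (312 + 431) mod 1009 = 743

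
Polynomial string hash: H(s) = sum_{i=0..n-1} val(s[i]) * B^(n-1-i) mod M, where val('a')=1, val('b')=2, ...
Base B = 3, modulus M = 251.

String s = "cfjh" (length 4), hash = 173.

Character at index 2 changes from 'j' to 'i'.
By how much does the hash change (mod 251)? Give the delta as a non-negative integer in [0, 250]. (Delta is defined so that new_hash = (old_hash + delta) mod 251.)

Delta formula: (val(new) - val(old)) * B^(n-1-k) mod M
  val('i') - val('j') = 9 - 10 = -1
  B^(n-1-k) = 3^1 mod 251 = 3
  Delta = -1 * 3 mod 251 = 248

Answer: 248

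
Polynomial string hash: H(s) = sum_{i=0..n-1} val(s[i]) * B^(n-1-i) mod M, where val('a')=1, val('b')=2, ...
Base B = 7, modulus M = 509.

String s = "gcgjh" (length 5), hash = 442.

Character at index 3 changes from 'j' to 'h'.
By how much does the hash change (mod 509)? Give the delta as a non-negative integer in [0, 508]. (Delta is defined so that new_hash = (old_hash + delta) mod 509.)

Delta formula: (val(new) - val(old)) * B^(n-1-k) mod M
  val('h') - val('j') = 8 - 10 = -2
  B^(n-1-k) = 7^1 mod 509 = 7
  Delta = -2 * 7 mod 509 = 495

Answer: 495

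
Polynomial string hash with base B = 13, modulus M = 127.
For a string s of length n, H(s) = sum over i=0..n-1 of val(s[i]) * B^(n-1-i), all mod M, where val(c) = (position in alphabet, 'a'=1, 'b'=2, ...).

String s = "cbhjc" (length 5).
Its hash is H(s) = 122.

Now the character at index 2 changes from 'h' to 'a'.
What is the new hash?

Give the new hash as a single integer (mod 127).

Answer: 82

Derivation:
val('h') = 8, val('a') = 1
Position k = 2, exponent = n-1-k = 2
B^2 mod M = 13^2 mod 127 = 42
Delta = (1 - 8) * 42 mod 127 = 87
New hash = (122 + 87) mod 127 = 82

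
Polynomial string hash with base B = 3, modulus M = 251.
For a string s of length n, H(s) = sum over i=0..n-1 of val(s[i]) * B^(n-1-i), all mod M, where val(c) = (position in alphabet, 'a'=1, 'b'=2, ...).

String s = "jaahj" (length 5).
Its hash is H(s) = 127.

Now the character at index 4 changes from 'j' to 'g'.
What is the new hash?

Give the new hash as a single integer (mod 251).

Answer: 124

Derivation:
val('j') = 10, val('g') = 7
Position k = 4, exponent = n-1-k = 0
B^0 mod M = 3^0 mod 251 = 1
Delta = (7 - 10) * 1 mod 251 = 248
New hash = (127 + 248) mod 251 = 124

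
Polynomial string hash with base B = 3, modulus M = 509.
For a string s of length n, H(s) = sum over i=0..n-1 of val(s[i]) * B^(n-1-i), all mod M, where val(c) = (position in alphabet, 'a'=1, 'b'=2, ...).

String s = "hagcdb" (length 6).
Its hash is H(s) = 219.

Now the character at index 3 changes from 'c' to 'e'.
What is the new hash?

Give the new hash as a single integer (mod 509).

Answer: 237

Derivation:
val('c') = 3, val('e') = 5
Position k = 3, exponent = n-1-k = 2
B^2 mod M = 3^2 mod 509 = 9
Delta = (5 - 3) * 9 mod 509 = 18
New hash = (219 + 18) mod 509 = 237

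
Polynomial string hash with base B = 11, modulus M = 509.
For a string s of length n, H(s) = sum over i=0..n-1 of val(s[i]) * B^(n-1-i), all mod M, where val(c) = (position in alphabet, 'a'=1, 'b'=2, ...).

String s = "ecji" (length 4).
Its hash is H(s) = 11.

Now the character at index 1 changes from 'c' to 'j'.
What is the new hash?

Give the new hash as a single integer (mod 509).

Answer: 349

Derivation:
val('c') = 3, val('j') = 10
Position k = 1, exponent = n-1-k = 2
B^2 mod M = 11^2 mod 509 = 121
Delta = (10 - 3) * 121 mod 509 = 338
New hash = (11 + 338) mod 509 = 349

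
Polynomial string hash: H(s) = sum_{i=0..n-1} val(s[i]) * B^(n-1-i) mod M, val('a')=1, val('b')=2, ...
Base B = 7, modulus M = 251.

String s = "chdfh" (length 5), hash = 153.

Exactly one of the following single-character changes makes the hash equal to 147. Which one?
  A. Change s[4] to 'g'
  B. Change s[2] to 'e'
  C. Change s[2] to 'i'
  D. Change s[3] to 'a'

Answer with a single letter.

Answer: C

Derivation:
Option A: s[4]='h'->'g', delta=(7-8)*7^0 mod 251 = 250, hash=153+250 mod 251 = 152
Option B: s[2]='d'->'e', delta=(5-4)*7^2 mod 251 = 49, hash=153+49 mod 251 = 202
Option C: s[2]='d'->'i', delta=(9-4)*7^2 mod 251 = 245, hash=153+245 mod 251 = 147 <-- target
Option D: s[3]='f'->'a', delta=(1-6)*7^1 mod 251 = 216, hash=153+216 mod 251 = 118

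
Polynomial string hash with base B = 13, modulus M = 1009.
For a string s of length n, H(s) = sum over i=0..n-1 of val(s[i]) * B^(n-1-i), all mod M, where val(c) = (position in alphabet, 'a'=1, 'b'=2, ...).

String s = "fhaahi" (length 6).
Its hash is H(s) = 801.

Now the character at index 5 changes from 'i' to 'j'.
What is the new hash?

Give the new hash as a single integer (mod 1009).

val('i') = 9, val('j') = 10
Position k = 5, exponent = n-1-k = 0
B^0 mod M = 13^0 mod 1009 = 1
Delta = (10 - 9) * 1 mod 1009 = 1
New hash = (801 + 1) mod 1009 = 802

Answer: 802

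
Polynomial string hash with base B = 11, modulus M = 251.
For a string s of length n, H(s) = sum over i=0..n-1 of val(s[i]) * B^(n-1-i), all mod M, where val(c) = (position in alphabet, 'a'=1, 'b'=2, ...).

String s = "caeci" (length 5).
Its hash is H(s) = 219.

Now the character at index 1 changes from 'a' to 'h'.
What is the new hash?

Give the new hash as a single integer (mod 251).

Answer: 249

Derivation:
val('a') = 1, val('h') = 8
Position k = 1, exponent = n-1-k = 3
B^3 mod M = 11^3 mod 251 = 76
Delta = (8 - 1) * 76 mod 251 = 30
New hash = (219 + 30) mod 251 = 249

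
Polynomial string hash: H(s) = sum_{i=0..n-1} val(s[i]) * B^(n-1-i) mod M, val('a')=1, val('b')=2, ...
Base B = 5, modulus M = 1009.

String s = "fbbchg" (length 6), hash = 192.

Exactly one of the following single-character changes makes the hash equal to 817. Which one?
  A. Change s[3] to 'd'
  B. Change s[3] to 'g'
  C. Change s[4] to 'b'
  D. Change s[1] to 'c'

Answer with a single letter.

Option A: s[3]='c'->'d', delta=(4-3)*5^2 mod 1009 = 25, hash=192+25 mod 1009 = 217
Option B: s[3]='c'->'g', delta=(7-3)*5^2 mod 1009 = 100, hash=192+100 mod 1009 = 292
Option C: s[4]='h'->'b', delta=(2-8)*5^1 mod 1009 = 979, hash=192+979 mod 1009 = 162
Option D: s[1]='b'->'c', delta=(3-2)*5^4 mod 1009 = 625, hash=192+625 mod 1009 = 817 <-- target

Answer: D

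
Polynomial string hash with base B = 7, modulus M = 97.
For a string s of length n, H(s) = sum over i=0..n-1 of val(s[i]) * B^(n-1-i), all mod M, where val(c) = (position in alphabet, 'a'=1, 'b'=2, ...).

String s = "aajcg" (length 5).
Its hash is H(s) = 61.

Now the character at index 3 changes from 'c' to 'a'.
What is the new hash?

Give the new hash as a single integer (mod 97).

Answer: 47

Derivation:
val('c') = 3, val('a') = 1
Position k = 3, exponent = n-1-k = 1
B^1 mod M = 7^1 mod 97 = 7
Delta = (1 - 3) * 7 mod 97 = 83
New hash = (61 + 83) mod 97 = 47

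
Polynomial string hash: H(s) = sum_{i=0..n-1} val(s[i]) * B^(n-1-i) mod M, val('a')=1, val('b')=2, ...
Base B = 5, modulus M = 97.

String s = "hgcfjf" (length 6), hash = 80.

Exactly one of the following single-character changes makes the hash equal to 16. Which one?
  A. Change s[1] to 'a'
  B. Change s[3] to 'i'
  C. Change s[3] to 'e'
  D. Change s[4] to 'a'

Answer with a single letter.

Option A: s[1]='g'->'a', delta=(1-7)*5^4 mod 97 = 33, hash=80+33 mod 97 = 16 <-- target
Option B: s[3]='f'->'i', delta=(9-6)*5^2 mod 97 = 75, hash=80+75 mod 97 = 58
Option C: s[3]='f'->'e', delta=(5-6)*5^2 mod 97 = 72, hash=80+72 mod 97 = 55
Option D: s[4]='j'->'a', delta=(1-10)*5^1 mod 97 = 52, hash=80+52 mod 97 = 35

Answer: A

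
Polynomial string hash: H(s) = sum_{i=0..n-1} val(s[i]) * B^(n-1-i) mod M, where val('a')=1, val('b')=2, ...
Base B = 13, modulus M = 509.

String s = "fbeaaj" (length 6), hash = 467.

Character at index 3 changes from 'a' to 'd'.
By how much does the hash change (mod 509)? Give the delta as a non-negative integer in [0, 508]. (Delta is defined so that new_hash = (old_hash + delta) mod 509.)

Delta formula: (val(new) - val(old)) * B^(n-1-k) mod M
  val('d') - val('a') = 4 - 1 = 3
  B^(n-1-k) = 13^2 mod 509 = 169
  Delta = 3 * 169 mod 509 = 507

Answer: 507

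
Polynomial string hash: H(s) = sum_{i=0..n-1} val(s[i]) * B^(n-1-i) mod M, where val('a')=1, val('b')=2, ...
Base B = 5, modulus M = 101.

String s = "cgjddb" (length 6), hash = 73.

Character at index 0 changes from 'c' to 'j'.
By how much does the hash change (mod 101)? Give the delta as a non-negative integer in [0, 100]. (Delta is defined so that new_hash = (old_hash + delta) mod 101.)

Delta formula: (val(new) - val(old)) * B^(n-1-k) mod M
  val('j') - val('c') = 10 - 3 = 7
  B^(n-1-k) = 5^5 mod 101 = 95
  Delta = 7 * 95 mod 101 = 59

Answer: 59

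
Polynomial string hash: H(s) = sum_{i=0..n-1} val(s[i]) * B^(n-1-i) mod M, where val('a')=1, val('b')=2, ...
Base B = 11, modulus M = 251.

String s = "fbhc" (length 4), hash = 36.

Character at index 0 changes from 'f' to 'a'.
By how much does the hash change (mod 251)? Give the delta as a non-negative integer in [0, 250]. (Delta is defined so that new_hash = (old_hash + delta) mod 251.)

Delta formula: (val(new) - val(old)) * B^(n-1-k) mod M
  val('a') - val('f') = 1 - 6 = -5
  B^(n-1-k) = 11^3 mod 251 = 76
  Delta = -5 * 76 mod 251 = 122

Answer: 122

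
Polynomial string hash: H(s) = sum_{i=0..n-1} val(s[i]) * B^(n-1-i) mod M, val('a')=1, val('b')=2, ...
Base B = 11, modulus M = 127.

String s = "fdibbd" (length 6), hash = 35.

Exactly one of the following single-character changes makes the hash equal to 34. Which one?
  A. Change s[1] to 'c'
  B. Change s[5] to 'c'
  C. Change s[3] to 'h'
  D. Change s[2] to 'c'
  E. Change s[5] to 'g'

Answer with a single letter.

Option A: s[1]='d'->'c', delta=(3-4)*11^4 mod 127 = 91, hash=35+91 mod 127 = 126
Option B: s[5]='d'->'c', delta=(3-4)*11^0 mod 127 = 126, hash=35+126 mod 127 = 34 <-- target
Option C: s[3]='b'->'h', delta=(8-2)*11^2 mod 127 = 91, hash=35+91 mod 127 = 126
Option D: s[2]='i'->'c', delta=(3-9)*11^3 mod 127 = 15, hash=35+15 mod 127 = 50
Option E: s[5]='d'->'g', delta=(7-4)*11^0 mod 127 = 3, hash=35+3 mod 127 = 38

Answer: B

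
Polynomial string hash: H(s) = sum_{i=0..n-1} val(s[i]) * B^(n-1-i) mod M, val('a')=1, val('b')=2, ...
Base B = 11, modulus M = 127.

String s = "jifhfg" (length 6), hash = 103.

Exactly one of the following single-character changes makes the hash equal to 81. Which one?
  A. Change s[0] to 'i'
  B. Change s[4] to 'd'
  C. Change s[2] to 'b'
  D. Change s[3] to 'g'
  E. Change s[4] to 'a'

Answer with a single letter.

Answer: B

Derivation:
Option A: s[0]='j'->'i', delta=(9-10)*11^5 mod 127 = 112, hash=103+112 mod 127 = 88
Option B: s[4]='f'->'d', delta=(4-6)*11^1 mod 127 = 105, hash=103+105 mod 127 = 81 <-- target
Option C: s[2]='f'->'b', delta=(2-6)*11^3 mod 127 = 10, hash=103+10 mod 127 = 113
Option D: s[3]='h'->'g', delta=(7-8)*11^2 mod 127 = 6, hash=103+6 mod 127 = 109
Option E: s[4]='f'->'a', delta=(1-6)*11^1 mod 127 = 72, hash=103+72 mod 127 = 48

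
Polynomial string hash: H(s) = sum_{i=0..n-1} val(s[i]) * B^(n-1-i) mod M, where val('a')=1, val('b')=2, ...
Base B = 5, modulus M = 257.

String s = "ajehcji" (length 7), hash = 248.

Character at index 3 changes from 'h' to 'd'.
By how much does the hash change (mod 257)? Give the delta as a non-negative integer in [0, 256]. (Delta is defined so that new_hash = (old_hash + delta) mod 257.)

Answer: 14

Derivation:
Delta formula: (val(new) - val(old)) * B^(n-1-k) mod M
  val('d') - val('h') = 4 - 8 = -4
  B^(n-1-k) = 5^3 mod 257 = 125
  Delta = -4 * 125 mod 257 = 14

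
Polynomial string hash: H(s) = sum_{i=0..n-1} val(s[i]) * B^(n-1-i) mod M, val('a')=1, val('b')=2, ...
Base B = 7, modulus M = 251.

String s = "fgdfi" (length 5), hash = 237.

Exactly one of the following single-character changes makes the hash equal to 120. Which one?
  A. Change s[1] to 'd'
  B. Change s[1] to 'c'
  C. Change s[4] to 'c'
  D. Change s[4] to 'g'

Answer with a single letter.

Option A: s[1]='g'->'d', delta=(4-7)*7^3 mod 251 = 226, hash=237+226 mod 251 = 212
Option B: s[1]='g'->'c', delta=(3-7)*7^3 mod 251 = 134, hash=237+134 mod 251 = 120 <-- target
Option C: s[4]='i'->'c', delta=(3-9)*7^0 mod 251 = 245, hash=237+245 mod 251 = 231
Option D: s[4]='i'->'g', delta=(7-9)*7^0 mod 251 = 249, hash=237+249 mod 251 = 235

Answer: B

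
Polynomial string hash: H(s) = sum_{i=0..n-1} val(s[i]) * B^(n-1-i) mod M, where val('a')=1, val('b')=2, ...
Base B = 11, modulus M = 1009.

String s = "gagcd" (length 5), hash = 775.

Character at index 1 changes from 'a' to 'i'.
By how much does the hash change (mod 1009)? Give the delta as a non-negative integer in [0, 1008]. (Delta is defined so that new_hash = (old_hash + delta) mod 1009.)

Answer: 558

Derivation:
Delta formula: (val(new) - val(old)) * B^(n-1-k) mod M
  val('i') - val('a') = 9 - 1 = 8
  B^(n-1-k) = 11^3 mod 1009 = 322
  Delta = 8 * 322 mod 1009 = 558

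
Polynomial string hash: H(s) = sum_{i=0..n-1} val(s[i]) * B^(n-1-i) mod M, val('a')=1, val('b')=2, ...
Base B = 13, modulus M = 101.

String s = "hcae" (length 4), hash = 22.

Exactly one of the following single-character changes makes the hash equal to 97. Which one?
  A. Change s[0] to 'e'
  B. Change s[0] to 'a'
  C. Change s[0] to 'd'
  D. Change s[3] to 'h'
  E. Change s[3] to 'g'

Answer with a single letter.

Option A: s[0]='h'->'e', delta=(5-8)*13^3 mod 101 = 75, hash=22+75 mod 101 = 97 <-- target
Option B: s[0]='h'->'a', delta=(1-8)*13^3 mod 101 = 74, hash=22+74 mod 101 = 96
Option C: s[0]='h'->'d', delta=(4-8)*13^3 mod 101 = 100, hash=22+100 mod 101 = 21
Option D: s[3]='e'->'h', delta=(8-5)*13^0 mod 101 = 3, hash=22+3 mod 101 = 25
Option E: s[3]='e'->'g', delta=(7-5)*13^0 mod 101 = 2, hash=22+2 mod 101 = 24

Answer: A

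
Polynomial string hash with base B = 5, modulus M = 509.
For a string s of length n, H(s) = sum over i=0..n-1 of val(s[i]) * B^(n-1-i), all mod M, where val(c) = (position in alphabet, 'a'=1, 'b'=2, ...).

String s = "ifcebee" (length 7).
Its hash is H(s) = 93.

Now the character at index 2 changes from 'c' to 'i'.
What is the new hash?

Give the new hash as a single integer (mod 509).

val('c') = 3, val('i') = 9
Position k = 2, exponent = n-1-k = 4
B^4 mod M = 5^4 mod 509 = 116
Delta = (9 - 3) * 116 mod 509 = 187
New hash = (93 + 187) mod 509 = 280

Answer: 280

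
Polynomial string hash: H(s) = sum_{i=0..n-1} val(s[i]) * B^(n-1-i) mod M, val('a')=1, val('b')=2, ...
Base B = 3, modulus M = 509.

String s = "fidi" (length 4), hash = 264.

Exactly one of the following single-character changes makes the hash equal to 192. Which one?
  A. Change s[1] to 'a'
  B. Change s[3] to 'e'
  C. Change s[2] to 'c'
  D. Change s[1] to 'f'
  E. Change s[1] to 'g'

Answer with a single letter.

Option A: s[1]='i'->'a', delta=(1-9)*3^2 mod 509 = 437, hash=264+437 mod 509 = 192 <-- target
Option B: s[3]='i'->'e', delta=(5-9)*3^0 mod 509 = 505, hash=264+505 mod 509 = 260
Option C: s[2]='d'->'c', delta=(3-4)*3^1 mod 509 = 506, hash=264+506 mod 509 = 261
Option D: s[1]='i'->'f', delta=(6-9)*3^2 mod 509 = 482, hash=264+482 mod 509 = 237
Option E: s[1]='i'->'g', delta=(7-9)*3^2 mod 509 = 491, hash=264+491 mod 509 = 246

Answer: A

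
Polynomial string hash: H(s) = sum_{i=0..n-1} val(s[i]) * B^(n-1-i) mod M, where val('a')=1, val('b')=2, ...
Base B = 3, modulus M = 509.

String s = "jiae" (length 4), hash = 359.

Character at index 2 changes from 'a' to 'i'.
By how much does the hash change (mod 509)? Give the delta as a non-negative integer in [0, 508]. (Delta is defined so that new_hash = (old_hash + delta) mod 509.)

Answer: 24

Derivation:
Delta formula: (val(new) - val(old)) * B^(n-1-k) mod M
  val('i') - val('a') = 9 - 1 = 8
  B^(n-1-k) = 3^1 mod 509 = 3
  Delta = 8 * 3 mod 509 = 24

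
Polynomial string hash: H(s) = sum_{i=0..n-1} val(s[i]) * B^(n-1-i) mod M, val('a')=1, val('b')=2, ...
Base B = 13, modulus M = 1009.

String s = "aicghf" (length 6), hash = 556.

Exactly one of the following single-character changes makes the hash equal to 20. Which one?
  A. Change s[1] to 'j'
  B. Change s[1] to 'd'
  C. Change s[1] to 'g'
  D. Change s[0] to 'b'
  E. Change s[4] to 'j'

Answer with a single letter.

Option A: s[1]='i'->'j', delta=(10-9)*13^4 mod 1009 = 309, hash=556+309 mod 1009 = 865
Option B: s[1]='i'->'d', delta=(4-9)*13^4 mod 1009 = 473, hash=556+473 mod 1009 = 20 <-- target
Option C: s[1]='i'->'g', delta=(7-9)*13^4 mod 1009 = 391, hash=556+391 mod 1009 = 947
Option D: s[0]='a'->'b', delta=(2-1)*13^5 mod 1009 = 990, hash=556+990 mod 1009 = 537
Option E: s[4]='h'->'j', delta=(10-8)*13^1 mod 1009 = 26, hash=556+26 mod 1009 = 582

Answer: B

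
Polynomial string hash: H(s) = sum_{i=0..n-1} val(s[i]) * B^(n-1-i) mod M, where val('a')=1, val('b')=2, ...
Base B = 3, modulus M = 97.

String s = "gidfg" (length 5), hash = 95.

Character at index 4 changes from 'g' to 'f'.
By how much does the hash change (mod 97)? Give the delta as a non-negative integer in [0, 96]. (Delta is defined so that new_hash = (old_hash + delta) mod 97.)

Delta formula: (val(new) - val(old)) * B^(n-1-k) mod M
  val('f') - val('g') = 6 - 7 = -1
  B^(n-1-k) = 3^0 mod 97 = 1
  Delta = -1 * 1 mod 97 = 96

Answer: 96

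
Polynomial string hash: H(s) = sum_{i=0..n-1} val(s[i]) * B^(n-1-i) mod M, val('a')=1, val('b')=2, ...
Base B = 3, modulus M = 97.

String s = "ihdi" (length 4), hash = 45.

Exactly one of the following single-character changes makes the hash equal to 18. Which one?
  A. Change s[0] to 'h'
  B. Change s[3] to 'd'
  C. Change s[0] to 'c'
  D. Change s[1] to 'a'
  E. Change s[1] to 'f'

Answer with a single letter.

Option A: s[0]='i'->'h', delta=(8-9)*3^3 mod 97 = 70, hash=45+70 mod 97 = 18 <-- target
Option B: s[3]='i'->'d', delta=(4-9)*3^0 mod 97 = 92, hash=45+92 mod 97 = 40
Option C: s[0]='i'->'c', delta=(3-9)*3^3 mod 97 = 32, hash=45+32 mod 97 = 77
Option D: s[1]='h'->'a', delta=(1-8)*3^2 mod 97 = 34, hash=45+34 mod 97 = 79
Option E: s[1]='h'->'f', delta=(6-8)*3^2 mod 97 = 79, hash=45+79 mod 97 = 27

Answer: A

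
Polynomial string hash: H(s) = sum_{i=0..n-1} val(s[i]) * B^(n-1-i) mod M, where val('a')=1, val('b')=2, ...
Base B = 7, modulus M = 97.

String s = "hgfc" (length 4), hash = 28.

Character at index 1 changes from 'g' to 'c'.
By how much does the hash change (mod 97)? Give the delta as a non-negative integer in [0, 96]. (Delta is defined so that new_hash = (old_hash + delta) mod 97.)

Answer: 95

Derivation:
Delta formula: (val(new) - val(old)) * B^(n-1-k) mod M
  val('c') - val('g') = 3 - 7 = -4
  B^(n-1-k) = 7^2 mod 97 = 49
  Delta = -4 * 49 mod 97 = 95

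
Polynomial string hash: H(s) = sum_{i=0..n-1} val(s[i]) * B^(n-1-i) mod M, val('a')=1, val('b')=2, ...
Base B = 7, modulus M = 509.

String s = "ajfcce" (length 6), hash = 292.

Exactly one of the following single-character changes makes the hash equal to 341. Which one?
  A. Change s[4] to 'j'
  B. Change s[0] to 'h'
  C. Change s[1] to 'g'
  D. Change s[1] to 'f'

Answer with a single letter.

Answer: A

Derivation:
Option A: s[4]='c'->'j', delta=(10-3)*7^1 mod 509 = 49, hash=292+49 mod 509 = 341 <-- target
Option B: s[0]='a'->'h', delta=(8-1)*7^5 mod 509 = 70, hash=292+70 mod 509 = 362
Option C: s[1]='j'->'g', delta=(7-10)*7^4 mod 509 = 432, hash=292+432 mod 509 = 215
Option D: s[1]='j'->'f', delta=(6-10)*7^4 mod 509 = 67, hash=292+67 mod 509 = 359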